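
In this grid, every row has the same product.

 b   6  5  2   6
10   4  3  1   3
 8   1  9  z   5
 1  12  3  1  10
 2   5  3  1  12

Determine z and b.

Rows 2 and 5 each multiply to 360, so every row has product 360.
Row 3: 8×1×9×5 = 360, so the missing entry is 360 ÷ 360 = 1.
Row 1: 6×5×2×6 = 360, so the missing entry is 360 ÷ 360 = 1.

z = 1, b = 1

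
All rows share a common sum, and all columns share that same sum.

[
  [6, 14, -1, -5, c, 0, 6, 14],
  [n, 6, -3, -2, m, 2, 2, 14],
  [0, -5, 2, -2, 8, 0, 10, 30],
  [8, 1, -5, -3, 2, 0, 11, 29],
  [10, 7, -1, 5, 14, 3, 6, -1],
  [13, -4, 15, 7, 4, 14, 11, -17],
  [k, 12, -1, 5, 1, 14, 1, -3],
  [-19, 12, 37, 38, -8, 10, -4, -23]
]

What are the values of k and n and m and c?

Rows 3 and 4 both sum to 43, so that's the common total.
The known cells in row 1 total 34, leaving 43 − 34 = 9 for the blank.
The known cells in column 5 total 30, leaving 43 − 30 = 13 for the blank.
The known cells in row 2 total 32, leaving 43 − 32 = 11 for the blank.
The known cells in row 7 total 29, leaving 43 − 29 = 14 for the blank.

k = 14, n = 11, m = 13, c = 9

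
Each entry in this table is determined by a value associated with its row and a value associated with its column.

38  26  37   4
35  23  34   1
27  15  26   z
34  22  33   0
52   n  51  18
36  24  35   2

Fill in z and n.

z = -7, n = 40

The difference between any two rows is the same in every column — this is an addition table with the headers hidden.
Row 3 minus row 1 is 27 − 38 = -11, so its entry in column 4 is 4 + (-11) = -7.
Row 5 minus row 1 is 52 − 38 = 14, so its entry in column 2 is 26 + 14 = 40.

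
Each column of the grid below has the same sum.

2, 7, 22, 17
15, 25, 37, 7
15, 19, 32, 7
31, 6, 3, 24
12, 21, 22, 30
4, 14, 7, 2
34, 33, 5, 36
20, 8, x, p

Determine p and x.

p = 10, x = 5

Columns 1 and 2 both add up to 133, so every column sums to 133.
Column 4: 17 + 7 + 7 + 24 + 30 + 2 + 36 = 123, so the missing entry is 133 − 123 = 10.
Column 3: 22 + 37 + 32 + 3 + 22 + 7 + 5 = 128, so the missing entry is 133 − 128 = 5.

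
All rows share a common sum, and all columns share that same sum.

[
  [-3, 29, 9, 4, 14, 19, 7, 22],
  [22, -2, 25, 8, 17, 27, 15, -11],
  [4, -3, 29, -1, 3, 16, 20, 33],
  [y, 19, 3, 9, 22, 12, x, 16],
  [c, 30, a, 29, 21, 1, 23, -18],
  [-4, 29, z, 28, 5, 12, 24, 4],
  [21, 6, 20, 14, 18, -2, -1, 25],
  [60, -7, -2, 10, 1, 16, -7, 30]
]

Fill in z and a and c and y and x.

Rows 1 and 2 both sum to 101, so that's the common total.
Column 7 has 7 + 15 + 20 + 23 + 24 − 1 − 7 = 81; the blank must be 101 − 81 = 20.
Row 4 has 19 + 3 + 9 + 22 + 12 + 20 + 16 = 101; the blank must be 101 − 101 = 0.
Column 1 has -3 + 22 + 4 + 0 − 4 + 21 + 60 = 100; the blank must be 101 − 100 = 1.
Row 5 has 1 + 30 + 29 + 21 + 1 + 23 − 18 = 87; the blank must be 101 − 87 = 14.
Row 6 has -4 + 29 + 28 + 5 + 12 + 24 + 4 = 98; the blank must be 101 − 98 = 3.

z = 3, a = 14, c = 1, y = 0, x = 20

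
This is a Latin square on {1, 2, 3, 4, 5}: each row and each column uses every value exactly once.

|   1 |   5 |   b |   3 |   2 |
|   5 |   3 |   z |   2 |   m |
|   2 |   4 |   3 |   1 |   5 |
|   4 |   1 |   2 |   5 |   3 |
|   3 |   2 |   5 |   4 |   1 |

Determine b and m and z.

For row 1, column 3: row 1 already has {1, 2, 3, 5}; that leaves 4.
Cell (2,3): column 3 already has {2, 3, 4, 5} → 1.
Cell (2,5): row 2 already has {1, 2, 3, 5} → 4.

b = 4, m = 4, z = 1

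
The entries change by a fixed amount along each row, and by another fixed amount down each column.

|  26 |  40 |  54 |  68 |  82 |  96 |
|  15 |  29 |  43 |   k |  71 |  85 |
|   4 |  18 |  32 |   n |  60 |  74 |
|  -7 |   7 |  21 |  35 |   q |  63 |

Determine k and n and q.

Along each row the entries change by 14 per step; down each column they change by -11.
Row 2: from 15 at column 1, stepping by 14 to column 4 gives 57.
Row 3: from 4 at column 1, stepping by 14 to column 4 gives 46.
Row 4: from -7 at column 1, stepping by 14 to column 5 gives 49.

k = 57, n = 46, q = 49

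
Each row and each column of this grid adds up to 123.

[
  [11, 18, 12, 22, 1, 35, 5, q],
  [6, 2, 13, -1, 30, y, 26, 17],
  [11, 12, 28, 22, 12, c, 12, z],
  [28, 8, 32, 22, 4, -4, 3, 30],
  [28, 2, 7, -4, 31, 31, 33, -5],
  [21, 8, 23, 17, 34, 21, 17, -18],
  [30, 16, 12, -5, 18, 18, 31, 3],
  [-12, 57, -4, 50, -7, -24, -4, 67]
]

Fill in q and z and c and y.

q = 19, z = 10, c = 16, y = 30

Row 1: 11 + 18 + 12 + 22 + 1 + 35 + 5 = 104, so its missing entry is 123 − 104 = 19.
Column 8: 19 + 17 + 30 − 5 − 18 + 3 + 67 = 113, so its missing entry is 123 − 113 = 10.
Row 3: 11 + 12 + 28 + 22 + 12 + 12 + 10 = 107, so its missing entry is 123 − 107 = 16.
Row 2: 6 + 2 + 13 − 1 + 30 + 26 + 17 = 93, so its missing entry is 123 − 93 = 30.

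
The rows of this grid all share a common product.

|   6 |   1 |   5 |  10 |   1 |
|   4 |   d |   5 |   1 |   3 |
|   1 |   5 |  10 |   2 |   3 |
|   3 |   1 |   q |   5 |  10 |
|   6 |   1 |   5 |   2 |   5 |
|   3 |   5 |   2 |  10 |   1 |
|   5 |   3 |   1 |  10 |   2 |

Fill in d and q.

Rows 6 and 7 each multiply to 300, so every row has product 300.
Row 2: 4×5×1×3 = 60, so the missing entry is 300 ÷ 60 = 5.
Row 4: 3×1×5×10 = 150, so the missing entry is 300 ÷ 150 = 2.

d = 5, q = 2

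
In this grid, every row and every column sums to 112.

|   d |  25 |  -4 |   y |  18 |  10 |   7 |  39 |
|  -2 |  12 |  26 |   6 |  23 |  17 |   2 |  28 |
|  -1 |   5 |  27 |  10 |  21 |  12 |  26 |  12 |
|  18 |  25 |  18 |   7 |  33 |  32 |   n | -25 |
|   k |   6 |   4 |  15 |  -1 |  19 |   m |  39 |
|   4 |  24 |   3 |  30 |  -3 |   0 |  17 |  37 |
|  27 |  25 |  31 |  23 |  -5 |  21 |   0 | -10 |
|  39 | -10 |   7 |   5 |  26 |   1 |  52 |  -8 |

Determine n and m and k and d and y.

n = 4, m = 4, k = 26, d = 1, y = 16

Column 4 has 6 + 10 + 7 + 15 + 30 + 23 + 5 = 96; the blank must be 112 − 96 = 16.
Row 1 has 25 − 4 + 16 + 18 + 10 + 7 + 39 = 111; the blank must be 112 − 111 = 1.
Column 1 has 1 − 2 − 1 + 18 + 4 + 27 + 39 = 86; the blank must be 112 − 86 = 26.
Row 5 has 26 + 6 + 4 + 15 − 1 + 19 + 39 = 108; the blank must be 112 − 108 = 4.
Row 4 has 18 + 25 + 18 + 7 + 33 + 32 − 25 = 108; the blank must be 112 − 108 = 4.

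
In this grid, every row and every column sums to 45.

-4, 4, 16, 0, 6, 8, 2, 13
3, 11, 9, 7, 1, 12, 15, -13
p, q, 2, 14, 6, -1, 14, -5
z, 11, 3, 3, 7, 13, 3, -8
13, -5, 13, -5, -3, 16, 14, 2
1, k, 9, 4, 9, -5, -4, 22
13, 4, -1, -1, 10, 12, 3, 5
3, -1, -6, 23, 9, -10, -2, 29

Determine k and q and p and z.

Row 6: 1 + 9 + 4 + 9 − 5 − 4 + 22 = 36, so its missing entry is 45 − 36 = 9.
Column 2: 4 + 11 + 11 − 5 + 9 + 4 − 1 = 33, so its missing entry is 45 − 33 = 12.
Row 3: 12 + 2 + 14 + 6 − 1 + 14 − 5 = 42, so its missing entry is 45 − 42 = 3.
Row 4: 11 + 3 + 3 + 7 + 13 + 3 − 8 = 32, so its missing entry is 45 − 32 = 13.

k = 9, q = 12, p = 3, z = 13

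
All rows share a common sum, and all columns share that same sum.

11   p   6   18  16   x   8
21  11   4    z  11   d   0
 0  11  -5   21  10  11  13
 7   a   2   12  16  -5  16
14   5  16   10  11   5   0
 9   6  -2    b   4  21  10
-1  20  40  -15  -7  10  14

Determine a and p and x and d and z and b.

Rows 3 and 5 both sum to 61, so that's the common total.
Row 4 has 7 + 2 + 12 + 16 − 5 + 16 = 48; the blank must be 61 − 48 = 13.
Column 2 has 11 + 11 + 13 + 5 + 6 + 20 = 66; the blank must be 61 − 66 = -5.
Row 1 has 11 − 5 + 6 + 18 + 16 + 8 = 54; the blank must be 61 − 54 = 7.
Column 6 has 7 + 11 − 5 + 5 + 21 + 10 = 49; the blank must be 61 − 49 = 12.
Row 6 has 9 + 6 − 2 + 4 + 21 + 10 = 48; the blank must be 61 − 48 = 13.
Row 2 has 21 + 11 + 4 + 11 + 12 + 0 = 59; the blank must be 61 − 59 = 2.

a = 13, p = -5, x = 7, d = 12, z = 2, b = 13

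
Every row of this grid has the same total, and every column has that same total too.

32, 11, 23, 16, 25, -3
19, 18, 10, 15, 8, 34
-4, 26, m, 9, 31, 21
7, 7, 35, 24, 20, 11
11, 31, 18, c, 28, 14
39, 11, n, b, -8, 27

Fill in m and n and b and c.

m = 21, n = -3, b = 38, c = 2

Rows 1 and 2 both sum to 104, so that's the common total.
Row 5 has 11 + 31 + 18 + 28 + 14 = 102; the blank must be 104 − 102 = 2.
Column 4 has 16 + 15 + 9 + 24 + 2 = 66; the blank must be 104 − 66 = 38.
Row 6 has 39 + 11 + 38 − 8 + 27 = 107; the blank must be 104 − 107 = -3.
Row 3 has -4 + 26 + 9 + 31 + 21 = 83; the blank must be 104 − 83 = 21.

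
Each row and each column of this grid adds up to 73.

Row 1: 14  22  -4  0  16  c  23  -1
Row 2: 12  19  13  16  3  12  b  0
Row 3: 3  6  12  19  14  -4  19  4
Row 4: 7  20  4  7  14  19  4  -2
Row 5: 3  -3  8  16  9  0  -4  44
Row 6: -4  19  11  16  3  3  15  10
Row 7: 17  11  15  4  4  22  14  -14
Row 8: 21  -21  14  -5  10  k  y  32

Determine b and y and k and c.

Row 2 has 12 + 19 + 13 + 16 + 3 + 12 + 0 = 75; the blank must be 73 − 75 = -2.
Column 7 has 23 − 2 + 19 + 4 − 4 + 15 + 14 = 69; the blank must be 73 − 69 = 4.
Row 8 has 21 − 21 + 14 − 5 + 10 + 4 + 32 = 55; the blank must be 73 − 55 = 18.
Row 1 has 14 + 22 − 4 + 0 + 16 + 23 − 1 = 70; the blank must be 73 − 70 = 3.

b = -2, y = 4, k = 18, c = 3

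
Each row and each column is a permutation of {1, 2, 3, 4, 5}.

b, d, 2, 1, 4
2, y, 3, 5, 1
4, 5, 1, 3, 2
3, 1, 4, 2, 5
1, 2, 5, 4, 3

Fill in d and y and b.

d = 3, y = 4, b = 5

Cell (2,2): row 2 already has {1, 2, 3, 5} → 4.
At (row 1, col 2): column 2 already has {1, 2, 4, 5}, so the value is 3.
Cell (1,1): row 1 already has {1, 2, 3, 4} → 5.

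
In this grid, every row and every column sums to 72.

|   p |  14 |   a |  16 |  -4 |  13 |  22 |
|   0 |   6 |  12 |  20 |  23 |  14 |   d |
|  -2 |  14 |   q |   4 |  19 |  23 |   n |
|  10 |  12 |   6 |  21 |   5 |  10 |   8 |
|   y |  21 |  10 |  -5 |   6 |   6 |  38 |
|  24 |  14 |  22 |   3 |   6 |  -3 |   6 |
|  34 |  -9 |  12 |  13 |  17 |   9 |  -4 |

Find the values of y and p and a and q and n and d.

y = -4, p = 10, a = 1, q = 9, n = 5, d = -3

Row 5 has 21 + 10 − 5 + 6 + 6 + 38 = 76; the blank must be 72 − 76 = -4.
Column 1 has 0 − 2 + 10 − 4 + 24 + 34 = 62; the blank must be 72 − 62 = 10.
Row 1 has 10 + 14 + 16 − 4 + 13 + 22 = 71; the blank must be 72 − 71 = 1.
Column 3 has 1 + 12 + 6 + 10 + 22 + 12 = 63; the blank must be 72 − 63 = 9.
Row 3 has -2 + 14 + 9 + 4 + 19 + 23 = 67; the blank must be 72 − 67 = 5.
Row 2 has 0 + 6 + 12 + 20 + 23 + 14 = 75; the blank must be 72 − 75 = -3.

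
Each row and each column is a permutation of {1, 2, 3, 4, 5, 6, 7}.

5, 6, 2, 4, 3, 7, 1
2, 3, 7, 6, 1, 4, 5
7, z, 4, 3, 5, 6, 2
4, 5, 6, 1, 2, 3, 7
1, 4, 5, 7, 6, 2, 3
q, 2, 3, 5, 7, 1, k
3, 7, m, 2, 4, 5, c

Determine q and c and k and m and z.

q = 6, c = 6, k = 4, m = 1, z = 1

For row 7, column 3: column 3 already has {2, 3, 4, 5, 6, 7}; that leaves 1.
For row 3, column 2: row 3 already has {2, 3, 4, 5, 6, 7}; that leaves 1.
For row 6, column 1: column 1 already has {1, 2, 3, 4, 5, 7}; that leaves 6.
For row 6, column 7: row 6 already has {1, 2, 3, 5, 6, 7}; that leaves 4.
At (row 7, col 7): row 7 already has {1, 2, 3, 4, 5, 7}, so the value is 6.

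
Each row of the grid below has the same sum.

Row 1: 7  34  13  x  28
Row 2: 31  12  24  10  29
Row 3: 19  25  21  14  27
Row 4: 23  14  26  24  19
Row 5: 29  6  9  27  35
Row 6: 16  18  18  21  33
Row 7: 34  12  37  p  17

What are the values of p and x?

Row 2 sums to 106 and so does row 3; that's the common total.
In row 7 the known cells total 100, leaving 106 − 100 = 6.
In row 1 the known cells total 82, leaving 106 − 82 = 24.

p = 6, x = 24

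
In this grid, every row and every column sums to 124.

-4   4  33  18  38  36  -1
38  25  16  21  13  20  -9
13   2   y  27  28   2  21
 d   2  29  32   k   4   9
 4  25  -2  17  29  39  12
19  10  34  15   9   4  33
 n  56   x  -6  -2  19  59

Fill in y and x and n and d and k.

Row 3: 13 + 2 + 27 + 28 + 2 + 21 = 93, so its missing entry is 124 − 93 = 31.
Column 3: 33 + 16 + 31 + 29 − 2 + 34 = 141, so its missing entry is 124 − 141 = -17.
Column 5: 38 + 13 + 28 + 29 + 9 − 2 = 115, so its missing entry is 124 − 115 = 9.
Row 4: 2 + 29 + 32 + 9 + 4 + 9 = 85, so its missing entry is 124 − 85 = 39.
Row 7: 56 − 17 − 6 − 2 + 19 + 59 = 109, so its missing entry is 124 − 109 = 15.

y = 31, x = -17, n = 15, d = 39, k = 9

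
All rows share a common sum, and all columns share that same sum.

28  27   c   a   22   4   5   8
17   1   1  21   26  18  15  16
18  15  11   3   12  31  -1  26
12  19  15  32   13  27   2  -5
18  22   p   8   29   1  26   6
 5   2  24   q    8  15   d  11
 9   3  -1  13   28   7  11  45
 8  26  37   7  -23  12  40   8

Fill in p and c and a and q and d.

p = 5, c = 23, a = -2, q = 33, d = 17

Rows 2 and 3 both sum to 115, so that's the common total.
Row 5: 18 + 22 + 8 + 29 + 1 + 26 + 6 = 110, so its missing entry is 115 − 110 = 5.
Column 3: 1 + 11 + 15 + 5 + 24 − 1 + 37 = 92, so its missing entry is 115 − 92 = 23.
Row 1: 28 + 27 + 23 + 22 + 4 + 5 + 8 = 117, so its missing entry is 115 − 117 = -2.
Column 7: 5 + 15 − 1 + 2 + 26 + 11 + 40 = 98, so its missing entry is 115 − 98 = 17.
Row 6: 5 + 2 + 24 + 8 + 15 + 17 + 11 = 82, so its missing entry is 115 − 82 = 33.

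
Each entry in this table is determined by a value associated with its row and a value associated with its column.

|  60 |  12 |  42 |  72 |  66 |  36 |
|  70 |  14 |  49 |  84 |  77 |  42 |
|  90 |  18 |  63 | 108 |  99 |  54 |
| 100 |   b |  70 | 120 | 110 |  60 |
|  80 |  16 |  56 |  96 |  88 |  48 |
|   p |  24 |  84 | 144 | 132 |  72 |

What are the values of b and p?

b = 20, p = 120

Each row is a constant multiple of every other row — this is a multiplication table with the headers hidden.
Row 4 is 110/66 = 5/3 times row 1, so its entry in column 2 is 12 × 5/3 = 20.
Row 6 is 132/66 = 2/1 times row 1, so its entry in column 1 is 60 × 2/1 = 120.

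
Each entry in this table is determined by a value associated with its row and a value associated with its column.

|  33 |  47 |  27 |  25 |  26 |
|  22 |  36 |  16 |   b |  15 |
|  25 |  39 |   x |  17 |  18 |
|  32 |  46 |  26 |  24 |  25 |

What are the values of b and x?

b = 14, x = 19

The difference between any two rows is the same in every column — this is an addition table with the headers hidden.
Row 2 minus row 1 is 36 − 47 = -11, so its entry in column 4 is 25 + (-11) = 14.
Row 3 minus row 1 is 39 − 47 = -8, so its entry in column 3 is 27 + (-8) = 19.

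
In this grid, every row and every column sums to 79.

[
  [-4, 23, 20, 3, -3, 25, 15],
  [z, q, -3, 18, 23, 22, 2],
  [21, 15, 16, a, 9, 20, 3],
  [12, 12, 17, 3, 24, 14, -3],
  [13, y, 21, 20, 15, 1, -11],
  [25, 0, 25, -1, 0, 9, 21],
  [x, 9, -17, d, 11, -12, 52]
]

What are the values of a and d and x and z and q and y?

The known cells in row 3 total 84, leaving 79 − 84 = -5 for the blank.
The known cells in column 4 total 38, leaving 79 − 38 = 41 for the blank.
The known cells in row 7 total 84, leaving 79 − 84 = -5 for the blank.
The known cells in column 1 total 62, leaving 79 − 62 = 17 for the blank.
The known cells in row 2 total 79, leaving 79 − 79 = 0 for the blank.
The known cells in row 5 total 59, leaving 79 − 59 = 20 for the blank.

a = -5, d = 41, x = -5, z = 17, q = 0, y = 20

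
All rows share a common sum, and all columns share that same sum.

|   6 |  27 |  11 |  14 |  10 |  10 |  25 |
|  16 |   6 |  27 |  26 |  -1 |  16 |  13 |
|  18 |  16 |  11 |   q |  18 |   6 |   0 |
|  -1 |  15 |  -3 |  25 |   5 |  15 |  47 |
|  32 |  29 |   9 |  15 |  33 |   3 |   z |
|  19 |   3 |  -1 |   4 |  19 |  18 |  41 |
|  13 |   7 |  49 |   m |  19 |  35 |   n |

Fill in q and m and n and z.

q = 34, m = -15, n = -5, z = -18

Rows 1 and 2 both sum to 103, so that's the common total.
Row 3 has 18 + 16 + 11 + 18 + 6 + 0 = 69; the blank must be 103 − 69 = 34.
Column 4 has 14 + 26 + 34 + 25 + 15 + 4 = 118; the blank must be 103 − 118 = -15.
Row 7 has 13 + 7 + 49 − 15 + 19 + 35 = 108; the blank must be 103 − 108 = -5.
Row 5 has 32 + 29 + 9 + 15 + 33 + 3 = 121; the blank must be 103 − 121 = -18.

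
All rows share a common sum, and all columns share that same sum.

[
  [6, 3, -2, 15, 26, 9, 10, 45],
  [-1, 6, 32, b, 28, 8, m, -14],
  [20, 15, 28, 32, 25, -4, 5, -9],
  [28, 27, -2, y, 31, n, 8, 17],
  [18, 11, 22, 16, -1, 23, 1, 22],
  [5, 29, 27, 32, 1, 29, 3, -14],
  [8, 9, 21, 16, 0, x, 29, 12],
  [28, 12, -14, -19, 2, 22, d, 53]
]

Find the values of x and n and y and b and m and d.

Rows 1 and 3 both sum to 112, so that's the common total.
Row 7 has 8 + 9 + 21 + 16 + 0 + 29 + 12 = 95; the blank must be 112 − 95 = 17.
Row 8 has 28 + 12 − 14 − 19 + 2 + 22 + 53 = 84; the blank must be 112 − 84 = 28.
Column 7 has 10 + 5 + 8 + 1 + 3 + 29 + 28 = 84; the blank must be 112 − 84 = 28.
Row 2 has -1 + 6 + 32 + 28 + 8 + 28 − 14 = 87; the blank must be 112 − 87 = 25.
Column 4 has 15 + 25 + 32 + 16 + 32 + 16 − 19 = 117; the blank must be 112 − 117 = -5.
Row 4 has 28 + 27 − 2 − 5 + 31 + 8 + 17 = 104; the blank must be 112 − 104 = 8.

x = 17, n = 8, y = -5, b = 25, m = 28, d = 28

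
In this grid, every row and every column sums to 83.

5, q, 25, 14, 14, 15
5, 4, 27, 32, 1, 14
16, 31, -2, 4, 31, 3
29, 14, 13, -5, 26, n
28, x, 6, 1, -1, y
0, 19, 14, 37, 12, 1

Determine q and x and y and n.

q = 10, x = 5, y = 44, n = 6

Row 1: 5 + 25 + 14 + 14 + 15 = 73, so its missing entry is 83 − 73 = 10.
Column 2: 10 + 4 + 31 + 14 + 19 = 78, so its missing entry is 83 − 78 = 5.
Row 5: 28 + 5 + 6 + 1 − 1 = 39, so its missing entry is 83 − 39 = 44.
Row 4: 29 + 14 + 13 − 5 + 26 = 77, so its missing entry is 83 − 77 = 6.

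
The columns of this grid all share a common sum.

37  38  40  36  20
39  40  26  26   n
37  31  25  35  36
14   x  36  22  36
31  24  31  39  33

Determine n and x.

Column 1 sums to 158 and so does column 4; that's the common total.
In column 5 the known cells total 125, leaving 158 − 125 = 33.
In column 2 the known cells total 133, leaving 158 − 133 = 25.

n = 33, x = 25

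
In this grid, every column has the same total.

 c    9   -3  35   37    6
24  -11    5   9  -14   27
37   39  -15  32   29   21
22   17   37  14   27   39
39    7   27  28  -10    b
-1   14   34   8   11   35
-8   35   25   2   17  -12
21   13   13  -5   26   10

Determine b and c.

Column 2 sums to 123 and so does column 4; that's the common total.
In column 6 the known cells total 126, leaving 123 − 126 = -3.
In column 1 the known cells total 134, leaving 123 − 134 = -11.

b = -3, c = -11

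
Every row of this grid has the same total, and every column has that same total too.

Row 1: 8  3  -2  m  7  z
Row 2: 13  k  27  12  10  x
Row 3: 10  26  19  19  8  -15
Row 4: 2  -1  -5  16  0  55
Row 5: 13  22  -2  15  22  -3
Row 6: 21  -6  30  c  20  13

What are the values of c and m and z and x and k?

Rows 3 and 4 both sum to 67, so that's the common total.
Column 2 has 3 + 26 − 1 + 22 − 6 = 44; the blank must be 67 − 44 = 23.
Row 2 has 13 + 23 + 27 + 12 + 10 = 85; the blank must be 67 − 85 = -18.
Column 6 has -18 − 15 + 55 − 3 + 13 = 32; the blank must be 67 − 32 = 35.
Row 1 has 8 + 3 − 2 + 7 + 35 = 51; the blank must be 67 − 51 = 16.
Row 6 has 21 − 6 + 30 + 20 + 13 = 78; the blank must be 67 − 78 = -11.

c = -11, m = 16, z = 35, x = -18, k = 23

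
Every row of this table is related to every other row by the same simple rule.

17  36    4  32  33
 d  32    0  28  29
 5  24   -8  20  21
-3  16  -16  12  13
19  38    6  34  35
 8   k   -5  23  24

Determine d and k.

The difference between any two rows is the same in every column — this is an addition table with the headers hidden.
Row 2 minus row 1 is 0 − 4 = -4, so its entry in column 1 is 17 + (-4) = 13.
Row 6 minus row 1 is -5 − 4 = -9, so its entry in column 2 is 36 + (-9) = 27.

d = 13, k = 27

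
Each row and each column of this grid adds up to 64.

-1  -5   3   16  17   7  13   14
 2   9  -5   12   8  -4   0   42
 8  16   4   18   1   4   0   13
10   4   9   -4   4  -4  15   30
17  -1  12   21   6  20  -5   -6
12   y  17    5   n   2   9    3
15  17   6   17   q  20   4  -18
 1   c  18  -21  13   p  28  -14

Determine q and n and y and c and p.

q = 3, n = 12, y = 4, c = 20, p = 19

Row 7 has 15 + 17 + 6 + 17 + 20 + 4 − 18 = 61; the blank must be 64 − 61 = 3.
Column 5 has 17 + 8 + 1 + 4 + 6 + 3 + 13 = 52; the blank must be 64 − 52 = 12.
Row 6 has 12 + 17 + 5 + 12 + 2 + 9 + 3 = 60; the blank must be 64 − 60 = 4.
Column 2 has -5 + 9 + 16 + 4 − 1 + 4 + 17 = 44; the blank must be 64 − 44 = 20.
Row 8 has 1 + 20 + 18 − 21 + 13 + 28 − 14 = 45; the blank must be 64 − 45 = 19.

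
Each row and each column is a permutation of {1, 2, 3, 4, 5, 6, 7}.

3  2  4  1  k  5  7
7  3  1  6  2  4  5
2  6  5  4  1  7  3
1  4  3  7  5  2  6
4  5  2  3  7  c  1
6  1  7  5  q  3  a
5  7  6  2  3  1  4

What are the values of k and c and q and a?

Cell (5,6): row 5 already has {1, 2, 3, 4, 5, 7} → 6.
Cell (1,5): row 1 already has {1, 2, 3, 4, 5, 7} → 6.
At (row 6, col 5): column 5 already has {1, 2, 3, 5, 6, 7}, so the value is 4.
For row 6, column 7: row 6 already has {1, 3, 4, 5, 6, 7}; that leaves 2.

k = 6, c = 6, q = 4, a = 2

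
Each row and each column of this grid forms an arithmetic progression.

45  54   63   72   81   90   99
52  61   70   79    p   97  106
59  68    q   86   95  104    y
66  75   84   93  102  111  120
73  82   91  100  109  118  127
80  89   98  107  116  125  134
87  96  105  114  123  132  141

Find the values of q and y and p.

Along each row the entries change by 9 per step; down each column they change by 7.
Row 3: from 59 at column 1, stepping by 9 to column 3 gives 77.
Row 3: from 59 at column 1, stepping by 9 to column 7 gives 113.
Row 2: from 52 at column 1, stepping by 9 to column 5 gives 88.

q = 77, y = 113, p = 88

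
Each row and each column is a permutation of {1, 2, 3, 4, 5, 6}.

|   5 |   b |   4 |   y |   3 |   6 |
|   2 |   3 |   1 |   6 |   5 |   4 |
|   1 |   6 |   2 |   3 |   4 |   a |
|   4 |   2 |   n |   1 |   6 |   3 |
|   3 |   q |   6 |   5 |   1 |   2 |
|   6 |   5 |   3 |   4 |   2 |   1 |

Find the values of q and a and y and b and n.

q = 4, a = 5, y = 2, b = 1, n = 5

For row 1, column 4: column 4 already has {1, 3, 4, 5, 6}; that leaves 2.
At (row 1, col 2): row 1 already has {2, 3, 4, 5, 6}, so the value is 1.
At (row 4, col 3): row 4 already has {1, 2, 3, 4, 6}, so the value is 5.
For row 3, column 6: row 3 already has {1, 2, 3, 4, 6}; that leaves 5.
For row 5, column 2: row 5 already has {1, 2, 3, 5, 6}; that leaves 4.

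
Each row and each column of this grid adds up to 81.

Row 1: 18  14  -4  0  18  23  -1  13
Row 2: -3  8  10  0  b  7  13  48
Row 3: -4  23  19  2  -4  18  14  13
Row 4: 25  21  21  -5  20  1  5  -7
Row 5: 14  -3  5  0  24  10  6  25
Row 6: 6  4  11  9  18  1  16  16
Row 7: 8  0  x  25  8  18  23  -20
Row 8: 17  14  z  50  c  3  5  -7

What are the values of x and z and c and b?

Row 7 has 8 + 0 + 25 + 8 + 18 + 23 − 20 = 62; the blank must be 81 − 62 = 19.
Row 2 has -3 + 8 + 10 + 0 + 7 + 13 + 48 = 83; the blank must be 81 − 83 = -2.
Column 5 has 18 − 2 − 4 + 20 + 24 + 18 + 8 = 82; the blank must be 81 − 82 = -1.
Row 8 has 17 + 14 + 50 − 1 + 3 + 5 − 7 = 81; the blank must be 81 − 81 = 0.

x = 19, z = 0, c = -1, b = -2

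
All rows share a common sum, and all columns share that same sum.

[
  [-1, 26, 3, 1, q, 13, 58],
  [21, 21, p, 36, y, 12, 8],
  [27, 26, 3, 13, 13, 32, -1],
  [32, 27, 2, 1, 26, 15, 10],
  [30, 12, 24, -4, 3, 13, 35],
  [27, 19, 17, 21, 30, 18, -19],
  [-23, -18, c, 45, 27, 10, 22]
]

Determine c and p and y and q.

c = 50, p = 14, y = 1, q = 13

Rows 3 and 4 both sum to 113, so that's the common total.
The known cells in row 7 total 63, leaving 113 − 63 = 50 for the blank.
The known cells in column 3 total 99, leaving 113 − 99 = 14 for the blank.
The known cells in row 1 total 100, leaving 113 − 100 = 13 for the blank.
The known cells in row 2 total 112, leaving 113 − 112 = 1 for the blank.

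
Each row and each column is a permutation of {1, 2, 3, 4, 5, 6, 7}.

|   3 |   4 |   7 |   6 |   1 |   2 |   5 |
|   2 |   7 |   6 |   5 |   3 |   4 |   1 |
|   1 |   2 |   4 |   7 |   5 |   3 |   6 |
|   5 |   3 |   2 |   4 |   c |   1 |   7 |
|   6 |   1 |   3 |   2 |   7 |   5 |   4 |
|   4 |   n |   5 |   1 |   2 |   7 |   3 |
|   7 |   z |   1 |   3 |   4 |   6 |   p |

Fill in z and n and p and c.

At (row 7, col 7): column 7 already has {1, 3, 4, 5, 6, 7}, so the value is 2.
For row 7, column 2: row 7 already has {1, 2, 3, 4, 6, 7}; that leaves 5.
At (row 6, col 2): row 6 already has {1, 2, 3, 4, 5, 7}, so the value is 6.
At (row 4, col 5): row 4 already has {1, 2, 3, 4, 5, 7}, so the value is 6.

z = 5, n = 6, p = 2, c = 6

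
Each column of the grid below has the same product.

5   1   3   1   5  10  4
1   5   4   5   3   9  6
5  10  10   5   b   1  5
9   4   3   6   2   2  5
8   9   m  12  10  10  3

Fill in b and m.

b = 6, m = 5

Columns 1 and 2 each multiply to 1800, so every column has product 1800.
Column 5: 5×3×2×10 = 300, so the missing entry is 1800 ÷ 300 = 6.
Column 3: 3×4×10×3 = 360, so the missing entry is 1800 ÷ 360 = 5.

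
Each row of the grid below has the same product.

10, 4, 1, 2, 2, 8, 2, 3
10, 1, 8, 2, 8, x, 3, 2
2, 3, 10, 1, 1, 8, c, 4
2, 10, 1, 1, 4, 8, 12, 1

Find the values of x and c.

x = 1, c = 4

Rows 1 and 4 each multiply to 7680, so every row has product 7680.
Row 2: 10×1×8×2×8×3×2 = 7680, so the missing entry is 7680 ÷ 7680 = 1.
Row 3: 2×3×10×1×1×8×4 = 1920, so the missing entry is 7680 ÷ 1920 = 4.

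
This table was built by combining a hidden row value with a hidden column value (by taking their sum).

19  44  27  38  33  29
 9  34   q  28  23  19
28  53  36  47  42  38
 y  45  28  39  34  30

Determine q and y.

The difference between any two rows is the same in every column — this is an addition table with the headers hidden.
Row 2 minus row 1 is 23 − 33 = -10, so its entry in column 3 is 27 + (-10) = 17.
Row 4 minus row 1 is 34 − 33 = 1, so its entry in column 1 is 19 + 1 = 20.

q = 17, y = 20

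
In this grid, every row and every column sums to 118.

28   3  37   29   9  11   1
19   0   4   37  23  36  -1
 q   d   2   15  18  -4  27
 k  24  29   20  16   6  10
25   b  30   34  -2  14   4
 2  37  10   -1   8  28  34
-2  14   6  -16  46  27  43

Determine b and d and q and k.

Row 5 has 25 + 30 + 34 − 2 + 14 + 4 = 105; the blank must be 118 − 105 = 13.
Column 2 has 3 + 0 + 24 + 13 + 37 + 14 = 91; the blank must be 118 − 91 = 27.
Row 3 has 27 + 2 + 15 + 18 − 4 + 27 = 85; the blank must be 118 − 85 = 33.
Row 4 has 24 + 29 + 20 + 16 + 6 + 10 = 105; the blank must be 118 − 105 = 13.

b = 13, d = 27, q = 33, k = 13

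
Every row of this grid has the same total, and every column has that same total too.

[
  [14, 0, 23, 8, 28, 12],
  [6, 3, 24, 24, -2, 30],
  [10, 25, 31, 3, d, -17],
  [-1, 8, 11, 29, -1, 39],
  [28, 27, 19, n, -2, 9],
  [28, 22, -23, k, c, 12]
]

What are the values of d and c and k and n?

d = 33, c = 29, k = 17, n = 4

Rows 1 and 2 both sum to 85, so that's the common total.
The known cells in row 3 total 52, leaving 85 − 52 = 33 for the blank.
The known cells in column 5 total 56, leaving 85 − 56 = 29 for the blank.
The known cells in row 6 total 68, leaving 85 − 68 = 17 for the blank.
The known cells in row 5 total 81, leaving 85 − 81 = 4 for the blank.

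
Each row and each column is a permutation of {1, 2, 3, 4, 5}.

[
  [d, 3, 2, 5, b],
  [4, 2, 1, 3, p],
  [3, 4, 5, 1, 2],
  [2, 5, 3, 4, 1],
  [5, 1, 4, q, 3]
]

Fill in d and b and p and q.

Cell (5,4): row 5 already has {1, 3, 4, 5} → 2.
For row 2, column 5: row 2 already has {1, 2, 3, 4}; that leaves 5.
At (row 1, col 5): column 5 already has {1, 2, 3, 5}, so the value is 4.
Cell (1,1): row 1 already has {2, 3, 4, 5} → 1.

d = 1, b = 4, p = 5, q = 2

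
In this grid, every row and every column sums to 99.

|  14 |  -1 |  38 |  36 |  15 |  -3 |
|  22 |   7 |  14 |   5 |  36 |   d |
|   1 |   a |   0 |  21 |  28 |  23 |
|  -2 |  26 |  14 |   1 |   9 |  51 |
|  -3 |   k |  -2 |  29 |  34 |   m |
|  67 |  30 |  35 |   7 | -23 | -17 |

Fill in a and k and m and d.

Row 3 has 1 + 0 + 21 + 28 + 23 = 73; the blank must be 99 − 73 = 26.
Column 2 has -1 + 7 + 26 + 26 + 30 = 88; the blank must be 99 − 88 = 11.
Row 5 has -3 + 11 − 2 + 29 + 34 = 69; the blank must be 99 − 69 = 30.
Row 2 has 22 + 7 + 14 + 5 + 36 = 84; the blank must be 99 − 84 = 15.

a = 26, k = 11, m = 30, d = 15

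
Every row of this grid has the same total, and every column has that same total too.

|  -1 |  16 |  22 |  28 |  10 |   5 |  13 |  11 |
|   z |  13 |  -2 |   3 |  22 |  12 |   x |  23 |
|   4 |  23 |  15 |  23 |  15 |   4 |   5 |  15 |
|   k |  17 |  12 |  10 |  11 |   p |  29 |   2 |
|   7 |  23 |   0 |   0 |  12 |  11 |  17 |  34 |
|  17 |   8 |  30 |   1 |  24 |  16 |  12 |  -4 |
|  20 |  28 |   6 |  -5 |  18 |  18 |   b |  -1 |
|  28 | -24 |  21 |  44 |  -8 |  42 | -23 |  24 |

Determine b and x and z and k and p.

b = 20, x = 31, z = 2, k = 27, p = -4

Rows 1 and 3 both sum to 104, so that's the common total.
The known cells in row 7 total 84, leaving 104 − 84 = 20 for the blank.
The known cells in column 7 total 73, leaving 104 − 73 = 31 for the blank.
The known cells in row 2 total 102, leaving 104 − 102 = 2 for the blank.
The known cells in column 1 total 77, leaving 104 − 77 = 27 for the blank.
The known cells in row 4 total 108, leaving 104 − 108 = -4 for the blank.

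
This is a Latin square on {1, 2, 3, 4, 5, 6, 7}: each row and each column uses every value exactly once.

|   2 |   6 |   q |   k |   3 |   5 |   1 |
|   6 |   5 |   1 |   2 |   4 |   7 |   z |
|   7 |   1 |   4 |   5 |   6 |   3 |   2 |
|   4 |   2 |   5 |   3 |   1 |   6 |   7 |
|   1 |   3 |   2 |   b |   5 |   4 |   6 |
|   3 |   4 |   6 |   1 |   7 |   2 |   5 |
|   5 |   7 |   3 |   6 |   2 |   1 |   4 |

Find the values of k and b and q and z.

k = 4, b = 7, q = 7, z = 3

At (row 2, col 7): row 2 already has {1, 2, 4, 5, 6, 7}, so the value is 3.
For row 1, column 3: column 3 already has {1, 2, 3, 4, 5, 6}; that leaves 7.
At (row 1, col 4): row 1 already has {1, 2, 3, 5, 6, 7}, so the value is 4.
At (row 5, col 4): row 5 already has {1, 2, 3, 4, 5, 6}, so the value is 7.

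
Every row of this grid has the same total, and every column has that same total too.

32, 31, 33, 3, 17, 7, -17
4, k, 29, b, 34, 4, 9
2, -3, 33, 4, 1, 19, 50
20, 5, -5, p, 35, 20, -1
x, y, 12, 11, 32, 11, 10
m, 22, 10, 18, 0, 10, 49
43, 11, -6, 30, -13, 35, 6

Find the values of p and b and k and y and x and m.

p = 32, b = 8, k = 18, y = 22, x = 8, m = -3

Rows 1 and 3 both sum to 106, so that's the common total.
Row 4: 20 + 5 − 5 + 35 + 20 − 1 = 74, so its missing entry is 106 − 74 = 32.
Row 6: 22 + 10 + 18 + 0 + 10 + 49 = 109, so its missing entry is 106 − 109 = -3.
Column 1: 32 + 4 + 2 + 20 − 3 + 43 = 98, so its missing entry is 106 − 98 = 8.
Row 5: 8 + 12 + 11 + 32 + 11 + 10 = 84, so its missing entry is 106 − 84 = 22.
Column 2: 31 − 3 + 5 + 22 + 22 + 11 = 88, so its missing entry is 106 − 88 = 18.
Row 2: 4 + 18 + 29 + 34 + 4 + 9 = 98, so its missing entry is 106 − 98 = 8.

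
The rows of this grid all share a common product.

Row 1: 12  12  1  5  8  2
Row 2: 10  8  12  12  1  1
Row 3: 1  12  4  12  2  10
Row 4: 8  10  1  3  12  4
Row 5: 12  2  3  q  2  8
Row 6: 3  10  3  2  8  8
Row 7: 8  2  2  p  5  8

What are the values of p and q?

p = 9, q = 10

Rows 2 and 3 each multiply to 11520, so every row has product 11520.
Row 7: 8×2×2×5×8 = 1280, so the missing entry is 11520 ÷ 1280 = 9.
Row 5: 12×2×3×2×8 = 1152, so the missing entry is 11520 ÷ 1152 = 10.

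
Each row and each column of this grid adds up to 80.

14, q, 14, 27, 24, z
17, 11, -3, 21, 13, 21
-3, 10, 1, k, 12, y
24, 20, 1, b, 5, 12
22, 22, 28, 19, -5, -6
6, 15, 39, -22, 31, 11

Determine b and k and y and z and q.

The known cells in column 2 total 78, leaving 80 − 78 = 2 for the blank.
The known cells in row 4 total 62, leaving 80 − 62 = 18 for the blank.
The known cells in column 4 total 63, leaving 80 − 63 = 17 for the blank.
The known cells in row 1 total 81, leaving 80 − 81 = -1 for the blank.
The known cells in row 3 total 37, leaving 80 − 37 = 43 for the blank.

b = 18, k = 17, y = 43, z = -1, q = 2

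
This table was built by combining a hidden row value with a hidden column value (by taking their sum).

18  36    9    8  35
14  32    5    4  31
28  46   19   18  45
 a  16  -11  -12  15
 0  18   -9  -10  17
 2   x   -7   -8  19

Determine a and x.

a = -2, x = 20

The difference between any two rows is the same in every column — this is an addition table with the headers hidden.
Row 4 minus row 1 is 15 − 35 = -20, so its entry in column 1 is 18 + (-20) = -2.
Row 6 minus row 1 is 19 − 35 = -16, so its entry in column 2 is 36 + (-16) = 20.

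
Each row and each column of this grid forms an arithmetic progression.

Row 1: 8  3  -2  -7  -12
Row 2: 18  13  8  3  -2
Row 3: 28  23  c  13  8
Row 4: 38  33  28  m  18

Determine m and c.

m = 23, c = 18

Along each row the entries change by -5 per step; down each column they change by 10.
Row 4: from 38 at column 1, stepping by -5 to column 4 gives 23.
Row 3: from 28 at column 1, stepping by -5 to column 3 gives 18.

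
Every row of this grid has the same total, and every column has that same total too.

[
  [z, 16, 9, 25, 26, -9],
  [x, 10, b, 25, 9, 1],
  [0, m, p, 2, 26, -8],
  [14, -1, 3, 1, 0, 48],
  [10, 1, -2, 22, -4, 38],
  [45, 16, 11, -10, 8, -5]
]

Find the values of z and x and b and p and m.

z = -2, x = -2, b = 22, p = 22, m = 23

Rows 4 and 5 both sum to 65, so that's the common total.
Column 2: 16 + 10 − 1 + 1 + 16 = 42, so its missing entry is 65 − 42 = 23.
Row 1: 16 + 9 + 25 + 26 − 9 = 67, so its missing entry is 65 − 67 = -2.
Row 3: 0 + 23 + 2 + 26 − 8 = 43, so its missing entry is 65 − 43 = 22.
Column 3: 9 + 22 + 3 − 2 + 11 = 43, so its missing entry is 65 − 43 = 22.
Row 2: 10 + 22 + 25 + 9 + 1 = 67, so its missing entry is 65 − 67 = -2.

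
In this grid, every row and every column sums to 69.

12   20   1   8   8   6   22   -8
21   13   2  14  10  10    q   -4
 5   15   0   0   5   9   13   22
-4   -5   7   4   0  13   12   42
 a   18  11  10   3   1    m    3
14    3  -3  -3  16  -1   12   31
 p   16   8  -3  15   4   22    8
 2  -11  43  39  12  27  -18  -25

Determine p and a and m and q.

p = -1, a = 20, m = 3, q = 3

The known cells in row 2 total 66, leaving 69 − 66 = 3 for the blank.
The known cells in column 7 total 66, leaving 69 − 66 = 3 for the blank.
The known cells in row 5 total 49, leaving 69 − 49 = 20 for the blank.
The known cells in row 7 total 70, leaving 69 − 70 = -1 for the blank.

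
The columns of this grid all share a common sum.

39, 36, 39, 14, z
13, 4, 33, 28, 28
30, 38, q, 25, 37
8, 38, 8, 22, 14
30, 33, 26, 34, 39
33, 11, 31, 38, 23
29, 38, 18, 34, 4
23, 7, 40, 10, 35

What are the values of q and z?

Columns 2 and 4 both add up to 205, so every column sums to 205.
Column 3: 39 + 33 + 8 + 26 + 31 + 18 + 40 = 195, so the missing entry is 205 − 195 = 10.
Column 5: 28 + 37 + 14 + 39 + 23 + 4 + 35 = 180, so the missing entry is 205 − 180 = 25.

q = 10, z = 25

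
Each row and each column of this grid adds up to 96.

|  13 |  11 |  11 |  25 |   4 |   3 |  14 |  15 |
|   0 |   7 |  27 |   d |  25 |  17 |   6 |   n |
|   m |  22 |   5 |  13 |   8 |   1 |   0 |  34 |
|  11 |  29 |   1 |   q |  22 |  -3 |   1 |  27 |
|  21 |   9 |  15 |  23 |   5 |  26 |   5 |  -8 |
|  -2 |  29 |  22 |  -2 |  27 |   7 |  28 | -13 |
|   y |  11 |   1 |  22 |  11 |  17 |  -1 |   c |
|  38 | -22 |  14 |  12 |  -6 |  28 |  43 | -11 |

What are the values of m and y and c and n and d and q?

m = 13, y = 2, c = 33, n = 19, d = -5, q = 8

Row 3 has 22 + 5 + 13 + 8 + 1 + 0 + 34 = 83; the blank must be 96 − 83 = 13.
Row 4 has 11 + 29 + 1 + 22 − 3 + 1 + 27 = 88; the blank must be 96 − 88 = 8.
Column 1 has 13 + 0 + 13 + 11 + 21 − 2 + 38 = 94; the blank must be 96 − 94 = 2.
Row 7 has 2 + 11 + 1 + 22 + 11 + 17 − 1 = 63; the blank must be 96 − 63 = 33.
Column 8 has 15 + 34 + 27 − 8 − 13 + 33 − 11 = 77; the blank must be 96 − 77 = 19.
Row 2 has 0 + 7 + 27 + 25 + 17 + 6 + 19 = 101; the blank must be 96 − 101 = -5.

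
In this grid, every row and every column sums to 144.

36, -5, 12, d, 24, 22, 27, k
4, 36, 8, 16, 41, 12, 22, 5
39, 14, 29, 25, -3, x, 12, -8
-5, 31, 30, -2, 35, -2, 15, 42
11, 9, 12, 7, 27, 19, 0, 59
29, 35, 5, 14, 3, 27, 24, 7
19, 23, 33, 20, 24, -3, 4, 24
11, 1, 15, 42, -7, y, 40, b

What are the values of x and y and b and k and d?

The known cells in column 4 total 122, leaving 144 − 122 = 22 for the blank.
The known cells in row 1 total 138, leaving 144 − 138 = 6 for the blank.
The known cells in column 8 total 135, leaving 144 − 135 = 9 for the blank.
The known cells in row 8 total 111, leaving 144 − 111 = 33 for the blank.
The known cells in row 3 total 108, leaving 144 − 108 = 36 for the blank.

x = 36, y = 33, b = 9, k = 6, d = 22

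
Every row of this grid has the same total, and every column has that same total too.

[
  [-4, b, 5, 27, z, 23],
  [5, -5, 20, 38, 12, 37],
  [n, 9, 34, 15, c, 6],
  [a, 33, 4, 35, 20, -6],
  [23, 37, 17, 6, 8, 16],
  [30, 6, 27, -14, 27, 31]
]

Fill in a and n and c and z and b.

Rows 2 and 5 both sum to 107, so that's the common total.
Column 2 has -5 + 9 + 33 + 37 + 6 = 80; the blank must be 107 − 80 = 27.
Row 1 has -4 + 27 + 5 + 27 + 23 = 78; the blank must be 107 − 78 = 29.
Column 5 has 29 + 12 + 20 + 8 + 27 = 96; the blank must be 107 − 96 = 11.
Row 3 has 9 + 34 + 15 + 11 + 6 = 75; the blank must be 107 − 75 = 32.
Row 4 has 33 + 4 + 35 + 20 − 6 = 86; the blank must be 107 − 86 = 21.

a = 21, n = 32, c = 11, z = 29, b = 27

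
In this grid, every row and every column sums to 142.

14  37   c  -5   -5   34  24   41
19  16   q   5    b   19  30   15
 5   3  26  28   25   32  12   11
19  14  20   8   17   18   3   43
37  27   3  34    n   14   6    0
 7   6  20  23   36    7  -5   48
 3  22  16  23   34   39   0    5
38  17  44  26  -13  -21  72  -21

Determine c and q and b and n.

Row 5: 37 + 27 + 3 + 34 + 14 + 6 + 0 = 121, so its missing entry is 142 − 121 = 21.
Row 1: 14 + 37 − 5 − 5 + 34 + 24 + 41 = 140, so its missing entry is 142 − 140 = 2.
Column 3: 2 + 26 + 20 + 3 + 20 + 16 + 44 = 131, so its missing entry is 142 − 131 = 11.
Row 2: 19 + 16 + 11 + 5 + 19 + 30 + 15 = 115, so its missing entry is 142 − 115 = 27.

c = 2, q = 11, b = 27, n = 21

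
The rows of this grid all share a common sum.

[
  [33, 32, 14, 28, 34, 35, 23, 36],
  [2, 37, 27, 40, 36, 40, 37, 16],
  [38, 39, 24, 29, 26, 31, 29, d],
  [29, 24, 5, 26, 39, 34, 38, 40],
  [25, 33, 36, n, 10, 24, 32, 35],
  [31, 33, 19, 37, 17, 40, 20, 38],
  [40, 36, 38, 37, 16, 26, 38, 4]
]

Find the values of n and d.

n = 40, d = 19

The complete rows each total 235.
Row 5 is missing 235 − 195 = 40 (since 25 + 33 + 36 + 10 + 24 + 32 + 35 = 195).
Row 3 is missing 235 − 216 = 19 (since 38 + 39 + 24 + 29 + 26 + 31 + 29 = 216).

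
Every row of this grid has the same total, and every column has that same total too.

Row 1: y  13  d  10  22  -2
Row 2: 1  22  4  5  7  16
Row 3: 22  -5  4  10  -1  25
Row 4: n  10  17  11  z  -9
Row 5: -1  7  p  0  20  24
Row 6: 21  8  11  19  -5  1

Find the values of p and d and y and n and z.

Rows 2 and 3 both sum to 55, so that's the common total.
Column 5 has 22 + 7 − 1 + 20 − 5 = 43; the blank must be 55 − 43 = 12.
Row 5 has -1 + 7 + 0 + 20 + 24 = 50; the blank must be 55 − 50 = 5.
Row 4 has 10 + 17 + 11 + 12 − 9 = 41; the blank must be 55 − 41 = 14.
Column 1 has 1 + 22 + 14 − 1 + 21 = 57; the blank must be 55 − 57 = -2.
Row 1 has -2 + 13 + 10 + 22 − 2 = 41; the blank must be 55 − 41 = 14.

p = 5, d = 14, y = -2, n = 14, z = 12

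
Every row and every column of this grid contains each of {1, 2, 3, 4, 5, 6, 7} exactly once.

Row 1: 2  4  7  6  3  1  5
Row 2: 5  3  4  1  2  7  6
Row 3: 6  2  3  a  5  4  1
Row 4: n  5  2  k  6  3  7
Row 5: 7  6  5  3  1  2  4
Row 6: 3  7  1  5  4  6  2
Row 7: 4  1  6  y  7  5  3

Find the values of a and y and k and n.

Cell (3,4): row 3 already has {1, 2, 3, 4, 5, 6} → 7.
At (row 7, col 4): row 7 already has {1, 3, 4, 5, 6, 7}, so the value is 2.
At (row 4, col 4): column 4 already has {1, 2, 3, 5, 6, 7}, so the value is 4.
For row 4, column 1: row 4 already has {2, 3, 4, 5, 6, 7}; that leaves 1.

a = 7, y = 2, k = 4, n = 1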